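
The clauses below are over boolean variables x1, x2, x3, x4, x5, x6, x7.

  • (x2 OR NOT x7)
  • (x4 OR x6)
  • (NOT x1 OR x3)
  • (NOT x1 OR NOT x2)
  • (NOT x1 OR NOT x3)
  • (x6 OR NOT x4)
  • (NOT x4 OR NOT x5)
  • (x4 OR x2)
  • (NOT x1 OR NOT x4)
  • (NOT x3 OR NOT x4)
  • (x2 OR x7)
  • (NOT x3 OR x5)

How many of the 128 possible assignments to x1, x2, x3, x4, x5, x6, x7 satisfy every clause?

8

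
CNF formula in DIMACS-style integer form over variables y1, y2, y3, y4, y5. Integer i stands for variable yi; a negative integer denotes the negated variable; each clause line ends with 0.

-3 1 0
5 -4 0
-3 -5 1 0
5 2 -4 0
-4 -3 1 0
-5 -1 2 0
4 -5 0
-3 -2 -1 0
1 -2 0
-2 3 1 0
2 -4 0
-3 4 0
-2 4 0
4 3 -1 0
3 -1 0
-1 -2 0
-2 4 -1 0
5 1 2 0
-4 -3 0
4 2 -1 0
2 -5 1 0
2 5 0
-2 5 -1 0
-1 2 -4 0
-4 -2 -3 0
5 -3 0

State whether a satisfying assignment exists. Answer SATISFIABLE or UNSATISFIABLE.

y1 = True:
  propagation gives y3=True, y2=False, y5=False; an empty clause results — contradiction.
y1 = False:
  propagation gives y3=False, y2=False, y4=False, y5=False; an empty clause results — contradiction.
Every branch closes, so no satisfying assignment exists.

UNSATISFIABLE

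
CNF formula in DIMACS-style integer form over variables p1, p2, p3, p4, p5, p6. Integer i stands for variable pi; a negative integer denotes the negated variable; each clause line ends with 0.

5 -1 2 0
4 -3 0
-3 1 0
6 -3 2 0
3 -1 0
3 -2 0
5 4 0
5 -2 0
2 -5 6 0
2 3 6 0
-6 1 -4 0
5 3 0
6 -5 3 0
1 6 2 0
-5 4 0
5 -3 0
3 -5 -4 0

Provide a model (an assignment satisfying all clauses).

Branch on p1: take p1 = True.
  then p3 is forced to True.
  then p4 is forced to True.
  then p5 is forced to True.
Branch on p2: take p2 = True.
p6 is now unconstrained; take p6 = True.
Check each clause:
  1. (p2 OR p5 OR NOT p1) — p2 is true.
  2. (p4 OR NOT p3) — p4 is true.
  3. (p1 OR NOT p3) — p1 is true.
  4. (p6 OR NOT p3 OR p2) — p2 is true.
  5. (NOT p1 OR p3) — p3 is true.
  6. (NOT p2 OR p3) — p3 is true.
  7. (p4 OR p5) — p4 is true.
  8. (NOT p2 OR p5) — p5 is true.
  9. (p6 OR p2 OR NOT p5) — p2 is true.
  10. (p2 OR p3 OR p6) — p2 is true.
  11. (p1 OR NOT p4 OR NOT p6) — p1 is true.
  12. (p5 OR p3) — p3 is true.
  13. (NOT p5 OR p3 OR p6) — p3 is true.
  14. (p6 OR p2 OR p1) — p1 is true.
  15. (p4 OR NOT p5) — p4 is true.
  16. (p5 OR NOT p3) — p5 is true.
  17. (p3 OR NOT p5 OR NOT p4) — p3 is true.

p1=1, p2=1, p3=1, p4=1, p5=1, p6=1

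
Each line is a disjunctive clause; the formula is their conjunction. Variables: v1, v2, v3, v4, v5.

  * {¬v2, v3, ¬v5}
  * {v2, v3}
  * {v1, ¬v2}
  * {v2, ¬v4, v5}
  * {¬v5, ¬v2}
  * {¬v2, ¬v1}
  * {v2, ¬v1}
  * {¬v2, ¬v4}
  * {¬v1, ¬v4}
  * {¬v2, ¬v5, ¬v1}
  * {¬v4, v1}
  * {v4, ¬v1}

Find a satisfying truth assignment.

v1=False, v2=False, v3=True, v4=False, v5=False

Pure literal: v3 appears only positively; assign v3 = True.
Try v1 = False.
  then v2 is forced to False.
  then v4 is forced to False.
v5 is now unconstrained; take v5 = False.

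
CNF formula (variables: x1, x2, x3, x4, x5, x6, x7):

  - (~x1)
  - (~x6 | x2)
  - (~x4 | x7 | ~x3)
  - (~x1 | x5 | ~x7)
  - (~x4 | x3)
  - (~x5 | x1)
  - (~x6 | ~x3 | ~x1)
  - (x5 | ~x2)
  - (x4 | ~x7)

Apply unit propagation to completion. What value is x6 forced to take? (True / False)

False

(~x1) is a unit clause: x1 = False.
From (~x5 | x1) and x1 = False: x5 = False.
(x5 | ~x2): since x5 = False, the clause reduces to (~x2). x2 = False.
In (~x6 | x2), x2 is now false; ~x6 must hold, so x6 = False.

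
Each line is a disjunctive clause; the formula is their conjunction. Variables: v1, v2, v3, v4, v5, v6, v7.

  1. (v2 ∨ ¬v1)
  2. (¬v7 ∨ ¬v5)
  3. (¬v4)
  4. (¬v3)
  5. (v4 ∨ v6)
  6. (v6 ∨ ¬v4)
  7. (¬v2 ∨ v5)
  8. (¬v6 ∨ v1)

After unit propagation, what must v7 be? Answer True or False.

(¬v4) stands alone — v4 = False.
(¬v3) is a unit clause: v3 = False.
In (v4 ∨ v6), v4 is now false; v6 must hold, so v6 = True.
In (¬v6 ∨ v1), ¬v6 is now false; v1 must hold, so v1 = True.
(¬v1 ∨ v2) with v1 = True leaves only v2, so v2 = True.
In (v5 ∨ ¬v2), ¬v2 is now false; v5 must hold, so v5 = True.
(¬v7 ∨ ¬v5) with v5 = True leaves only ¬v7, so v7 = False.

False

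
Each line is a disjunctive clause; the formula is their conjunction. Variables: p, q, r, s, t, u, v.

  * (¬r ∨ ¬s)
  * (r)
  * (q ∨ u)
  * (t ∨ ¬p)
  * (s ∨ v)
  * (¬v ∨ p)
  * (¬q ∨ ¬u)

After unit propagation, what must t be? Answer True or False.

True

(r) is a unit clause: r = True.
In (¬r ∨ ¬s), ¬r is now false; ¬s must hold, so s = False.
(s ∨ v) with s = False leaves only v, so v = True.
(p ∨ ¬v) with v = True leaves only p, so p = True.
(t ∨ ¬p) with p = True leaves only t, so t = True.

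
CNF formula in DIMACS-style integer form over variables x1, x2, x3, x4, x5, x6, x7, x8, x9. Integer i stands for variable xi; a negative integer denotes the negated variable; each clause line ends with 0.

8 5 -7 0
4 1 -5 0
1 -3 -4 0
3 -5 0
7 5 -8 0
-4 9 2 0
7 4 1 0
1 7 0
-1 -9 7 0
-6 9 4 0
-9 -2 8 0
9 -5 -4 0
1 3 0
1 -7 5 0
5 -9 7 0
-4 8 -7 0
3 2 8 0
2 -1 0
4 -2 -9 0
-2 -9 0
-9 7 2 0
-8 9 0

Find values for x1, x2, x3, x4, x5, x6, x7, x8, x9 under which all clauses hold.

x1 = 1, x2 = 1, x3 = 1, x4 = 1, x5 = 0, x6 = 0, x7 = 0, x8 = 0, x9 = 0

Check each clause:
  1. {¬x7, x8, x5} — ¬x7 is true.
  2. {x1, x4, ¬x5} — x1 is true.
  3. {x1, ¬x4, ¬x3} — x1 is true.
  4. {x3, ¬x5} — x3 is true.
  5. {x7, ¬x8, x5} — ¬x8 is true.
  6. {x2, x9, ¬x4} — x2 is true.
  7. {x4, x1, x7} — x1 is true.
  8. {x1, x7} — x1 is true.
  9. {x7, ¬x9, ¬x1} — ¬x9 is true.
  10. {¬x6, x4, x9} — ¬x6 is true.
  11. {¬x2, x8, ¬x9} — ¬x9 is true.
  12. {¬x4, ¬x5, x9} — ¬x5 is true.
  13. {x1, x3} — x1 is true.
  14. {¬x7, x1, x5} — x1 is true.
  15. {x7, x5, ¬x9} — ¬x9 is true.
  16. {¬x7, ¬x4, x8} — ¬x7 is true.
  17. {x3, x2, x8} — x2 is true.
  18. {¬x1, x2} — x2 is true.
  19. {¬x9, x4, ¬x2} — x4 is true.
  20. {¬x9, ¬x2} — ¬x9 is true.
  21. {x7, x2, ¬x9} — x2 is true.
  22. {¬x8, x9} — ¬x8 is true.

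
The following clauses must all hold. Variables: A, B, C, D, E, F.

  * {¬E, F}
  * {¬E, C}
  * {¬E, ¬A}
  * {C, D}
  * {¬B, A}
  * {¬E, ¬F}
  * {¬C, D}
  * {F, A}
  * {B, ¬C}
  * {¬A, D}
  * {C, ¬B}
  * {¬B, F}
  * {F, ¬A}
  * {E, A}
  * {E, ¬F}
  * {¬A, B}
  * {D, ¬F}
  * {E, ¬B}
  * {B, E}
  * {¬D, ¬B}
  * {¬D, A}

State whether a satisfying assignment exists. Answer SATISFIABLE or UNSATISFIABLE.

UNSATISFIABLE

A = True:
  propagation gives E=False, D=True, F=True; an empty clause results — contradiction.
A = False:
  propagation gives B=False, F=True, E=False; an empty clause results — contradiction.
Every branch closes, so no satisfying assignment exists.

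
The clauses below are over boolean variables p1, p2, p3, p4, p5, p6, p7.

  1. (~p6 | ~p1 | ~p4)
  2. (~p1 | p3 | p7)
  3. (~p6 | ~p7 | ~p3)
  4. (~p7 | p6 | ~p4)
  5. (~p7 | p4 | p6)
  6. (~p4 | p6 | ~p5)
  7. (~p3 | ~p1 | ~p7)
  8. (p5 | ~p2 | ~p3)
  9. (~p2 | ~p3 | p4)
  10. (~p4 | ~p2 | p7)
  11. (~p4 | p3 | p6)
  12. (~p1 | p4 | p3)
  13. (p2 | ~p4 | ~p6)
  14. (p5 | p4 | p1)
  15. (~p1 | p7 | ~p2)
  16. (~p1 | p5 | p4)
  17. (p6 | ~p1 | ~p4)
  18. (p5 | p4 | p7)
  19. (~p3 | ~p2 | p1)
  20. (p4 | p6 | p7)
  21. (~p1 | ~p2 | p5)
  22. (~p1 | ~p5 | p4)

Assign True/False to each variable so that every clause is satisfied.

Try p1 = False.
Branch on p2: take p2 = False.
Try p3 = True.
For the remaining variables, p4 = True, p5 = False, p6 = False, p7 = False works.
Check each clause:
  1. (~p4 | ~p1 | ~p6) — ~p6 is true.
  2. (p3 | ~p1 | p7) — p3 is true.
  3. (~p6 | ~p7 | ~p3) — ~p7 is true.
  4. (p6 | ~p7 | ~p4) — ~p7 is true.
  5. (p4 | p6 | ~p7) — ~p7 is true.
  6. (p6 | ~p4 | ~p5) — ~p5 is true.
  7. (~p1 | ~p7 | ~p3) — ~p7 is true.
  8. (~p3 | p5 | ~p2) — ~p2 is true.
  9. (~p2 | ~p3 | p4) — p4 is true.
  10. (~p2 | ~p4 | p7) — ~p2 is true.
  11. (p3 | ~p4 | p6) — p3 is true.
  12. (p4 | p3 | ~p1) — p3 is true.
  13. (~p4 | ~p6 | p2) — ~p6 is true.
  14. (p5 | p4 | p1) — p4 is true.
  15. (~p2 | ~p1 | p7) — ~p2 is true.
  16. (p4 | p5 | ~p1) — p4 is true.
  17. (p6 | ~p4 | ~p1) — ~p1 is true.
  18. (p4 | p7 | p5) — p4 is true.
  19. (~p3 | ~p2 | p1) — ~p2 is true.
  20. (p4 | p6 | p7) — p4 is true.
  21. (p5 | ~p2 | ~p1) — ~p1 is true.
  22. (p4 | ~p1 | ~p5) — ~p5 is true.

p1 = F  p2 = F  p3 = T  p4 = T  p5 = F  p6 = F  p7 = F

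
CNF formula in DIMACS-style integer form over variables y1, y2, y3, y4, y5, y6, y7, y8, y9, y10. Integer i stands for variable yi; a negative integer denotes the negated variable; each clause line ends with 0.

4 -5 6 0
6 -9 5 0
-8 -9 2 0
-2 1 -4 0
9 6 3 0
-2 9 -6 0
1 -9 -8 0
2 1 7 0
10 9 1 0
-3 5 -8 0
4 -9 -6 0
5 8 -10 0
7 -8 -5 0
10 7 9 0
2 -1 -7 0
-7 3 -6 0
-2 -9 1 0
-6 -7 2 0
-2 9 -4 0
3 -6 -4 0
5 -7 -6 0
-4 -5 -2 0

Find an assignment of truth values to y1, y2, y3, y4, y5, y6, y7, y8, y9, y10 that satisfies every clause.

Try y1 = False.
The remaining clauses are satisfied by y2 = False, y3 = True, y4 = True, y5 = True, y6 = False, y7 = True, y8 = False, y9 = True, y10 = True.

y1 = 0, y2 = 0, y3 = 1, y4 = 1, y5 = 1, y6 = 0, y7 = 1, y8 = 0, y9 = 1, y10 = 1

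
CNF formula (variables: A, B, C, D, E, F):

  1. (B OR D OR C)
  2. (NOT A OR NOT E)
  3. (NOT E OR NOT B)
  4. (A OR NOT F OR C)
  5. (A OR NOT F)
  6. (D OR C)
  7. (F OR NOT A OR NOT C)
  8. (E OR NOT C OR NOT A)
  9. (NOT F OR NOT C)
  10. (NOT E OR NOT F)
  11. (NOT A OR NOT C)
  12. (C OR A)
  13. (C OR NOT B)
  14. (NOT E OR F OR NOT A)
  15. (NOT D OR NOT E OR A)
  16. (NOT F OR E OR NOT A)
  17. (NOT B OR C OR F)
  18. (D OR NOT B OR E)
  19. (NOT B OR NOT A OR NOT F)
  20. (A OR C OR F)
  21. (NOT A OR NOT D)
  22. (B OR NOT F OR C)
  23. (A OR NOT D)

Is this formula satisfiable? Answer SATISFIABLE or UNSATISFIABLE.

SATISFIABLE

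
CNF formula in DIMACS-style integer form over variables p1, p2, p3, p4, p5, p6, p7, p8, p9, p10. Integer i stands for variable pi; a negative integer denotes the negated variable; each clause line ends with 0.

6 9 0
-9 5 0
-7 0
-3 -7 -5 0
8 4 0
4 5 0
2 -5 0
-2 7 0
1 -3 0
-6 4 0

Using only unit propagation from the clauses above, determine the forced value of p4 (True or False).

True

(¬p7) stands alone — p7 = False.
From (¬p2 ∨ p7) and p7 = False: p2 = False.
From (¬p5 ∨ p2) and p2 = False: p5 = False.
In (p5 ∨ ¬p9), p5 is now false; ¬p9 must hold, so p9 = False.
In (p6 ∨ p9), p9 is now false; p6 must hold, so p6 = True.
In (p5 ∨ p4), p5 is now false; p4 must hold, so p4 = True.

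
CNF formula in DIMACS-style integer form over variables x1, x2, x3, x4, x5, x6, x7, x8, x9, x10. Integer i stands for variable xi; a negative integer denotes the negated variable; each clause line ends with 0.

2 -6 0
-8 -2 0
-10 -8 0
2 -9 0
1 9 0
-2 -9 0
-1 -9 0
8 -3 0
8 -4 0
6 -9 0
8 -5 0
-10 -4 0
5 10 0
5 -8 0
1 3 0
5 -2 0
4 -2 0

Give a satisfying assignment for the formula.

Try x1 = True.
  then x9 is forced to False.
Try x2 = False.
  then x6 is forced to False.
Set x3 = True and propagate.
  then x8 is forced to True.
  then x10 is forced to False.
  then x5 is forced to True.
x4, x7 are now unconstrained; take x4 = True, x7 = True.

x1 = True, x2 = False, x3 = True, x4 = True, x5 = True, x6 = False, x7 = True, x8 = True, x9 = False, x10 = False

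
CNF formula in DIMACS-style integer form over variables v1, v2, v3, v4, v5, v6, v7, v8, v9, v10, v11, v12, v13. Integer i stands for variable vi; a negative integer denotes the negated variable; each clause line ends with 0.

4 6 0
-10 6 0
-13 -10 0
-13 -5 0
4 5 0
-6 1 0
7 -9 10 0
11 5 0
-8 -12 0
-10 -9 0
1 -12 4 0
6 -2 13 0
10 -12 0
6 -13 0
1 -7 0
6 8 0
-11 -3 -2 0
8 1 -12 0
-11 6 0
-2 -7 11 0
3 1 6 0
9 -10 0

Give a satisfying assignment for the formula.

v1 occurs only positively in the remaining clauses — set v1 = True.
v12 occurs only negated in the remaining clauses — set v12 = False.
Set v2 = True and propagate.
Set v3 = False and propagate.
For the remaining variables, v4 = False, v5 = True, v6 = True, v7 = False, v8 = True, v9 = False, v10 = False, v11 = False, v13 = False works.
Every clause has at least one true literal under this assignment.

v1=True, v2=True, v3=False, v4=False, v5=True, v6=True, v7=False, v8=True, v9=False, v10=False, v11=False, v12=False, v13=False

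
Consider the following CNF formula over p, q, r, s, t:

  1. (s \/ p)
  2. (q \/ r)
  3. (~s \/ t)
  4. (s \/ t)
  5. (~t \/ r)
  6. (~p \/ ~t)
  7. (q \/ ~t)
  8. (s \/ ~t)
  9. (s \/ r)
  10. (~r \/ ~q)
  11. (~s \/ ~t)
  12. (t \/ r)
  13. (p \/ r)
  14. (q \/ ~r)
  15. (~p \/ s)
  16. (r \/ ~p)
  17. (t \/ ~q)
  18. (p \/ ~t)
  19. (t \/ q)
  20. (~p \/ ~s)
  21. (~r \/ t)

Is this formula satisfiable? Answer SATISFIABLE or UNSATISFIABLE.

t = True:
  propagation gives r=True, p=False; an empty clause results — contradiction.
t = False:
  propagation gives s=False; an empty clause results — contradiction.
Every branch closes, so no satisfying assignment exists.

UNSATISFIABLE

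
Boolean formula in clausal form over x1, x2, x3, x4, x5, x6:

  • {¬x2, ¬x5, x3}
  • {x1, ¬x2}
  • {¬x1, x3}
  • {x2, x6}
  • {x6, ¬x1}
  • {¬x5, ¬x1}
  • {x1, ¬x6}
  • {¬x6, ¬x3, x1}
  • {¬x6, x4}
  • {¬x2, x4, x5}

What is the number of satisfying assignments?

Satisfying assignments:
  x1=T x2=F x3=T x4=T x5=F x6=T
  x1=T x2=T x3=T x4=T x5=F x6=T
Count: 2.

2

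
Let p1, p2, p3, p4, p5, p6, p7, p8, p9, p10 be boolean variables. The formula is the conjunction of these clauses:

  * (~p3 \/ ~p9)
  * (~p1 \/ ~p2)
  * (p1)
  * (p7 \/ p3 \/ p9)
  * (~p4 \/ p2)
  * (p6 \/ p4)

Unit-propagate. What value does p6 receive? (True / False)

Unit clause (p1) sets p1 = True.
(~p2 \/ ~p1): since p1 = True, the clause reduces to (~p2). p2 = False.
(p2 \/ ~p4): since p2 = False, the clause reduces to (~p4). p4 = False.
In (p6 \/ p4), p4 is now false; p6 must hold, so p6 = True.

True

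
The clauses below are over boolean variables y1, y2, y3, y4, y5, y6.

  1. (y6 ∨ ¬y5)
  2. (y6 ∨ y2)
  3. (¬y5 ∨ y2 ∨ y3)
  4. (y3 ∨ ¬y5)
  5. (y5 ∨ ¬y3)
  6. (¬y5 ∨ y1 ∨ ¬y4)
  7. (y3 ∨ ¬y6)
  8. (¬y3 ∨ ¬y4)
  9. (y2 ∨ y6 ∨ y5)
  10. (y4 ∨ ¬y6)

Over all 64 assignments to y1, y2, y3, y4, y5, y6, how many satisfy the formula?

4

The models are:
  y1=0 y2=1 y3=0 y4=0 y5=0 y6=0
  y1=0 y2=1 y3=0 y4=1 y5=0 y6=0
  y1=1 y2=1 y3=0 y4=0 y5=0 y6=0
  y1=1 y2=1 y3=0 y4=1 y5=0 y6=0
Count: 4.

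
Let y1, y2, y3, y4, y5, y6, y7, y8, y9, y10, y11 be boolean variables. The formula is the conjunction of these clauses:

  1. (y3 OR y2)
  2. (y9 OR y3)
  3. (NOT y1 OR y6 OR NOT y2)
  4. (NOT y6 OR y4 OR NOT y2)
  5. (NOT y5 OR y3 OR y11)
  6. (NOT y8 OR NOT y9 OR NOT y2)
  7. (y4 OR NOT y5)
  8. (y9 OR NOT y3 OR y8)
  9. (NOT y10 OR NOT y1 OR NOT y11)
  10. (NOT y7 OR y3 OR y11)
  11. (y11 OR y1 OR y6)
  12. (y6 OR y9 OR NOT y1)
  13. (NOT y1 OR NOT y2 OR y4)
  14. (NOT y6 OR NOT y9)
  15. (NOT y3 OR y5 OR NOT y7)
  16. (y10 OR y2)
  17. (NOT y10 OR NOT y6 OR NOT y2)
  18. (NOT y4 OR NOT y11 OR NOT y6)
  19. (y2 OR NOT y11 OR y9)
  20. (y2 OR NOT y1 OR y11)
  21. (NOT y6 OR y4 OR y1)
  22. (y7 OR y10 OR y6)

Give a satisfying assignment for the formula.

y1 = F, y2 = T, y3 = T, y4 = T, y5 = T, y6 = F, y7 = T, y8 = F, y9 = T, y10 = T, y11 = T

Branch on y1: take y1 = False.
Branch on y2: take y2 = True.
Set y3 = True and propagate.
For the remaining variables, y4 = True, y5 = True, y6 = False, y7 = True, y8 = False, y9 = True, y10 = True, y11 = True works.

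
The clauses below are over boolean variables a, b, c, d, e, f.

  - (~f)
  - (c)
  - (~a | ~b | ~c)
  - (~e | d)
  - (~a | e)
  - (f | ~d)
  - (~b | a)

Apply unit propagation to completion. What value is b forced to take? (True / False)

Unit clause (~f) sets f = False.
(c) is a unit clause: c = True.
From (~d | f) and f = False: d = False.
(d | ~e): since d = False, the clause reduces to (~e). e = False.
From (e | ~a) and e = False: a = False.
(a | ~b) with a = False leaves only ~b, so b = False.

False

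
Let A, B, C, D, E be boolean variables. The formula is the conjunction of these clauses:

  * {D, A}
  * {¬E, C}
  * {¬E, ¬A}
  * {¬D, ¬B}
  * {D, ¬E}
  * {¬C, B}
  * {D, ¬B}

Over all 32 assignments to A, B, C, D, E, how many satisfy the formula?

The models are:
  A=0 B=0 C=0 D=1 E=0
  A=1 B=0 C=0 D=0 E=0
  A=1 B=0 C=0 D=1 E=0
That's 3 in total.

3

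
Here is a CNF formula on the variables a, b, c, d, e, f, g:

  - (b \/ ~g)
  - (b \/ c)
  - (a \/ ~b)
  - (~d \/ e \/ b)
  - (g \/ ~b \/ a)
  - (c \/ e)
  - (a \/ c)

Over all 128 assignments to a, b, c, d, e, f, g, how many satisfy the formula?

Split on b, then a.
  b=1, a=1: d, f, g free; 3 ways for (c,e) × 2^3 = 24.
  b=1, a=0: a clause becomes empty — 0.
  b=0, a=1: f free; 3 ways for (c,d,e,g) × 2^1 = 6.
  b=0, a=0: f free; 3 ways for (c,d,e,g) × 2^1 = 6.
Total: 24 + 0 + 6 + 6 = 36.

36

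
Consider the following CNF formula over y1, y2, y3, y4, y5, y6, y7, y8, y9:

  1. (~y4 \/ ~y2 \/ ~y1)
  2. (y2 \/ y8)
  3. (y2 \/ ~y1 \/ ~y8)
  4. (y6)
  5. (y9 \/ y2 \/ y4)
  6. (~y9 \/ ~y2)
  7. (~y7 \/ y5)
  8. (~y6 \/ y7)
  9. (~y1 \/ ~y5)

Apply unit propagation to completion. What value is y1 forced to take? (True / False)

Unit clause (y6) sets y6 = True.
(y7 \/ ~y6): since y6 = True, the clause reduces to (y7). y7 = True.
(y5 \/ ~y7) with y7 = True leaves only y5, so y5 = True.
(~y1 \/ ~y5): since y5 = True, the clause reduces to (~y1). y1 = False.

False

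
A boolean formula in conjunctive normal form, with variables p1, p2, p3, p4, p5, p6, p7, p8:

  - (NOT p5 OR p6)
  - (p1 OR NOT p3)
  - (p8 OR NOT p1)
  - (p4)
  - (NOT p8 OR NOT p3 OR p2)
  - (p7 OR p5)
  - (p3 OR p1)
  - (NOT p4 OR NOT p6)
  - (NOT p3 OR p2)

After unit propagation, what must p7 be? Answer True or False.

(p4) stands alone — p4 = True.
In (NOT p4 OR NOT p6), NOT p4 is now false; NOT p6 must hold, so p6 = False.
In (p6 OR NOT p5), p6 is now false; NOT p5 must hold, so p5 = False.
In (p7 OR p5), p5 is now false; p7 must hold, so p7 = True.

True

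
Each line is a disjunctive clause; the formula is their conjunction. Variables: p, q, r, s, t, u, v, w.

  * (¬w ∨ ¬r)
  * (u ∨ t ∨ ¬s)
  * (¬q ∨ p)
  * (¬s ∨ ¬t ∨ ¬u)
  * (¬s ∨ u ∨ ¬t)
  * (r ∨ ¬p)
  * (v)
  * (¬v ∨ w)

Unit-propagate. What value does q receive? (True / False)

False

Unit clause (v) sets v = True.
(w ∨ ¬v): since v = True, the clause reduces to (w). w = True.
(¬w ∨ ¬r) with w = True leaves only ¬r, so r = False.
(r ∨ ¬p) with r = False leaves only ¬p, so p = False.
(¬q ∨ p): since p = False, the clause reduces to (¬q). q = False.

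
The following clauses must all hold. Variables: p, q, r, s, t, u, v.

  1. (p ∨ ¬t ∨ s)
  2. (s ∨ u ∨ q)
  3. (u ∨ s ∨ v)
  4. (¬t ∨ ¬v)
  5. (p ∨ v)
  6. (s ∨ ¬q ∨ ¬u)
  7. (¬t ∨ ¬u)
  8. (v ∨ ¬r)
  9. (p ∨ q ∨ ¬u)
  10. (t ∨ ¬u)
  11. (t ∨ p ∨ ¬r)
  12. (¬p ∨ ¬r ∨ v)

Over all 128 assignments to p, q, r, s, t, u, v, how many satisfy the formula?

Case analysis on u and p:
  u=1, p=1: a clause becomes empty — 0.
  u=1, p=0: a clause becomes empty — 0.
  u=0, p=1: 10 of the 32 assignments to (q,r,s,t,v) work.
  u=0, p=0: remaining (q,r,s,t,v) ∈ {(0,0,1,0,1); (1,0,0,0,1); (1,0,1,0,1)} — 3.
Total: 0 + 0 + 10 + 3 = 13.

13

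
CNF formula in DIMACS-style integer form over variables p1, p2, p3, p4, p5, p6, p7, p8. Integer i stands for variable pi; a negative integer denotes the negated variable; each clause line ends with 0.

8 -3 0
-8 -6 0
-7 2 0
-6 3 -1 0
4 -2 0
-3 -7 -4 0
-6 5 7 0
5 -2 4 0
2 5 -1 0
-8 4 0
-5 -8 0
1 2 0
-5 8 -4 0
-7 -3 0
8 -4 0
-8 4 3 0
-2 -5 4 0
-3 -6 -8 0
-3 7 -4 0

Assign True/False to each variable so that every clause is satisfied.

Pure literal: p6 appears only negated; assign p6 = False.
Branch on p1: take p1 = True.
Set p2 = False and propagate.
  then p7 is forced to False.
  then p5 is forced to True.
  then p8 is forced to False.
  then p3 is forced to False.
  then p4 is forced to False.

p1=True, p2=False, p3=False, p4=False, p5=True, p6=False, p7=False, p8=False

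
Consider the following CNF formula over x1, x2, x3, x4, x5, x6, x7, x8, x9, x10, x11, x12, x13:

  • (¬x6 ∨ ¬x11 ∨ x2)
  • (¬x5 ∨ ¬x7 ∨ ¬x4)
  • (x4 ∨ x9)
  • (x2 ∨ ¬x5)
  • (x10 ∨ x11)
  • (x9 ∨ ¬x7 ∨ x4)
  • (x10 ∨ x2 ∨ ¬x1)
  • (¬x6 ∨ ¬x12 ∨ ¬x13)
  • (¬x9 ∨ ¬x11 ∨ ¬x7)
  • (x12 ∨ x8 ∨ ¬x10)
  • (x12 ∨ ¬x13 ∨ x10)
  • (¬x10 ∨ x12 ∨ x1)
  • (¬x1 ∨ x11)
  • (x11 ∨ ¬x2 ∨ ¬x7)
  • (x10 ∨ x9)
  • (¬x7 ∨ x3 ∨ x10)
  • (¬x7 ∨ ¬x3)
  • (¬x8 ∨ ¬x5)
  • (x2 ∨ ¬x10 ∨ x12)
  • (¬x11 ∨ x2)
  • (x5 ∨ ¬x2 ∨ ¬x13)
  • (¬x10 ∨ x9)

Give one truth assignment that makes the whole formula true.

x1 = False  x2 = True  x3 = False  x4 = False  x5 = True  x6 = False  x7 = False  x8 = False  x9 = True  x10 = True  x11 = False  x12 = True  x13 = True

Check each clause:
  1. (¬x11 ∨ x2 ∨ ¬x6) — ¬x6 is true.
  2. (¬x5 ∨ ¬x4 ∨ ¬x7) — ¬x7 is true.
  3. (x4 ∨ x9) — x9 is true.
  4. (¬x5 ∨ x2) — x2 is true.
  5. (x11 ∨ x10) — x10 is true.
  6. (¬x7 ∨ x9 ∨ x4) — ¬x7 is true.
  7. (¬x1 ∨ x2 ∨ x10) — x2 is true.
  8. (¬x12 ∨ ¬x6 ∨ ¬x13) — ¬x6 is true.
  9. (¬x7 ∨ ¬x9 ∨ ¬x11) — ¬x7 is true.
  10. (x12 ∨ x8 ∨ ¬x10) — x12 is true.
  11. (¬x13 ∨ x12 ∨ x10) — x10 is true.
  12. (x12 ∨ ¬x10 ∨ x1) — x12 is true.
  13. (¬x1 ∨ x11) — ¬x1 is true.
  14. (¬x7 ∨ x11 ∨ ¬x2) — ¬x7 is true.
  15. (x10 ∨ x9) — x9 is true.
  16. (x10 ∨ x3 ∨ ¬x7) — ¬x7 is true.
  17. (¬x7 ∨ ¬x3) — ¬x7 is true.
  18. (¬x8 ∨ ¬x5) — ¬x8 is true.
  19. (x2 ∨ x12 ∨ ¬x10) — x2 is true.
  20. (x2 ∨ ¬x11) — x2 is true.
  21. (¬x2 ∨ x5 ∨ ¬x13) — x5 is true.
  22. (x9 ∨ ¬x10) — x9 is true.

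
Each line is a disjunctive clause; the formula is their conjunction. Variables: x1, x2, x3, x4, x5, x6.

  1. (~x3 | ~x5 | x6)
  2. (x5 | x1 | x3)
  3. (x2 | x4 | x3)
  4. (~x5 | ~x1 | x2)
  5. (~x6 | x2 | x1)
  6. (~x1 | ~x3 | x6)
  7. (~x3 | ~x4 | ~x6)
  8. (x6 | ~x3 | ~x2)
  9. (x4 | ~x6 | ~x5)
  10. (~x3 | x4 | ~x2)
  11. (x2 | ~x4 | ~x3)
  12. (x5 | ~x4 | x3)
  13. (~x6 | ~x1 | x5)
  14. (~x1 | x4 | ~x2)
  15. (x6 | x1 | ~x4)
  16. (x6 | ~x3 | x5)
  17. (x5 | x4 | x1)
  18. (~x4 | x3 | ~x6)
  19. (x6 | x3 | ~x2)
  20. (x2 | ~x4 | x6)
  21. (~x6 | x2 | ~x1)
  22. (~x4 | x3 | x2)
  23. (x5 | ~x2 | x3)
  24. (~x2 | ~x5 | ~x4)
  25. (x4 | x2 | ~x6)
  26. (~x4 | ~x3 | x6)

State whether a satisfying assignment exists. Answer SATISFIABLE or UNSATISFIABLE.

UNSATISFIABLE

x3 = True:
  x6 = True:
    propagation gives x4=False, x5=False, x2=False; an empty clause results — contradiction.
  x6 = False:
    propagation gives x5=False; an empty clause results — contradiction.
x3 = False:
  x2 = True:
    propagation gives x6=True, x4=False, x5=False; an empty clause results — contradiction.
  x2 = False:
    propagation gives x4=True; an empty clause results — contradiction.
Every branch closes, so no satisfying assignment exists.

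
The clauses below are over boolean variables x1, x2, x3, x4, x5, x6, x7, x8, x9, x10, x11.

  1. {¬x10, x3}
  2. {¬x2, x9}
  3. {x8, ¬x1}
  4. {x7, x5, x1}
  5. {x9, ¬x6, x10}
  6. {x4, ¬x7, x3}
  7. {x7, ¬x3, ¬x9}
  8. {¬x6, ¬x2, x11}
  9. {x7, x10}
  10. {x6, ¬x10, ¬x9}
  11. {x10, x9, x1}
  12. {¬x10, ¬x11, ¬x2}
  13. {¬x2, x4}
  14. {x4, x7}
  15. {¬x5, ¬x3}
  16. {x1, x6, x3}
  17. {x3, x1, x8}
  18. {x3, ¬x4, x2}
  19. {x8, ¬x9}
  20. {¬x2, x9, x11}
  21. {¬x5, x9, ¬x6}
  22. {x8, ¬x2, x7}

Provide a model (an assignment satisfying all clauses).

x1=T, x2=T, x3=T, x4=T, x5=F, x6=T, x7=T, x8=T, x9=T, x10=F, x11=T

x8 occurs only positively in the remaining clauses — set x8 = True.
Try x1 = True.
Branch on x2: take x2 = True.
  then x9 is forced to True.
  then x4 is forced to True.
Branch on x3: take x3 = True.
  then x7 is forced to True.
  then x5 is forced to False.
The remaining clauses are satisfied by x6 = True, x10 = False, x11 = True.
Every clause has at least one true literal under this assignment.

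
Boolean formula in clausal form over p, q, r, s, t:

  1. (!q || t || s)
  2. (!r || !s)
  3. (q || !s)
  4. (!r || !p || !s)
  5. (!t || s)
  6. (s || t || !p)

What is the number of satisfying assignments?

6

Satisfying assignments:
  p=0 q=0 r=0 s=0 t=0
  p=0 q=0 r=1 s=0 t=0
  p=0 q=1 r=0 s=1 t=0
  p=0 q=1 r=0 s=1 t=1
  p=1 q=1 r=0 s=1 t=0
  p=1 q=1 r=0 s=1 t=1
Count: 6.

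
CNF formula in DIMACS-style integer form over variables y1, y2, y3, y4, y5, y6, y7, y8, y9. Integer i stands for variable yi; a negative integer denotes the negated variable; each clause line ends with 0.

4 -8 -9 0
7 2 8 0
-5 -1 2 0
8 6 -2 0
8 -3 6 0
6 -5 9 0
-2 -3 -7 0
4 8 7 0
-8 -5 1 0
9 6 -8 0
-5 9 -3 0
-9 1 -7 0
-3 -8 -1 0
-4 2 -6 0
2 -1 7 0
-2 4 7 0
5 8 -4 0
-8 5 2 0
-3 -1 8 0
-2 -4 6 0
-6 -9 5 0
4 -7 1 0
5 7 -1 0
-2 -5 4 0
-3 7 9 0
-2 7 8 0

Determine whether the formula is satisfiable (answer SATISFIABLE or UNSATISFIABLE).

Pure literal: y3 appears only negated; assign y3 = False.
Set y1 = True and propagate.
The remaining clauses are satisfied by y2 = True, y4 = True, y5 = True, y6 = True, y7 = True, y8 = True, y9 = True.
So y1=True  y2=True  y3=False  y4=True  y5=True  y6=True  y7=True  y8=True  y9=True is a satisfying assignment.

SATISFIABLE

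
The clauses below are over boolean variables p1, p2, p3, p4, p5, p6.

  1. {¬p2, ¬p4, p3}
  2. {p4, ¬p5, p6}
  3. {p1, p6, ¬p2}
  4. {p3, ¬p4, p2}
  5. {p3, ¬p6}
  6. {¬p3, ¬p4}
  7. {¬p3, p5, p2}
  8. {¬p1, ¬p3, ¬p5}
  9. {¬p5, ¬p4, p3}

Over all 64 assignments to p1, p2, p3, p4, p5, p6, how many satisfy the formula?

8

Split on p3, then p4.
  p3=1, p4=1: a clause becomes empty — 0.
  p3=1, p4=0: 5 of the 16 assignments to (p1,p2,p5,p6) work.
  p3=0, p4=1: a clause becomes empty — 0.
  p3=0, p4=0: remaining (p1,p2,p5,p6) ∈ {(0,0,0,0); (1,0,0,0); (1,1,0,0)} — 3.
Total: 0 + 5 + 0 + 3 = 8.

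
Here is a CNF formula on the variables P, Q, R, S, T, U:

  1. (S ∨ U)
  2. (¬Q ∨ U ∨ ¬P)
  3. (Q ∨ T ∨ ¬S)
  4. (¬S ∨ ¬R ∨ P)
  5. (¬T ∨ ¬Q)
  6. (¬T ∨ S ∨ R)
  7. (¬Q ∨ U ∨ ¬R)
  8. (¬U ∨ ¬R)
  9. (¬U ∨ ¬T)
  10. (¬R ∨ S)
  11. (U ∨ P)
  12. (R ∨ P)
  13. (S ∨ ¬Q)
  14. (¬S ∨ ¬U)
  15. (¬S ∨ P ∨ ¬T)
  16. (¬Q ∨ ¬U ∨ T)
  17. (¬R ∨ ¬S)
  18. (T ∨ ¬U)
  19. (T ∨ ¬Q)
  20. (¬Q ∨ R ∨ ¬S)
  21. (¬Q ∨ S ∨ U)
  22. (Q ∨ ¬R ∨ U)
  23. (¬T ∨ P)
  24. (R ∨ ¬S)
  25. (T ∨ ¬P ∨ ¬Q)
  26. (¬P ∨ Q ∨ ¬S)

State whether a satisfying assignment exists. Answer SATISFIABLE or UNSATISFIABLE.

UNSATISFIABLE

S = True:
  propagation gives U=False, P=True, Q=False; an empty clause results — contradiction.
S = False:
  propagation gives U=True, R=False, T=False; an empty clause results — contradiction.
Every branch closes, so no satisfying assignment exists.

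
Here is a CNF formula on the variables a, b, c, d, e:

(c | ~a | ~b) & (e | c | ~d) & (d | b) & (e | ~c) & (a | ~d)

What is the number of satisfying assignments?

The models are:
  a=F b=T c=F d=F e=F
  a=F b=T c=F d=F e=T
  a=F b=T c=T d=F e=T
  a=T b=F c=F d=T e=T
  a=T b=F c=T d=T e=T
  a=T b=T c=T d=F e=T
  a=T b=T c=T d=T e=T
That's 7 in total.

7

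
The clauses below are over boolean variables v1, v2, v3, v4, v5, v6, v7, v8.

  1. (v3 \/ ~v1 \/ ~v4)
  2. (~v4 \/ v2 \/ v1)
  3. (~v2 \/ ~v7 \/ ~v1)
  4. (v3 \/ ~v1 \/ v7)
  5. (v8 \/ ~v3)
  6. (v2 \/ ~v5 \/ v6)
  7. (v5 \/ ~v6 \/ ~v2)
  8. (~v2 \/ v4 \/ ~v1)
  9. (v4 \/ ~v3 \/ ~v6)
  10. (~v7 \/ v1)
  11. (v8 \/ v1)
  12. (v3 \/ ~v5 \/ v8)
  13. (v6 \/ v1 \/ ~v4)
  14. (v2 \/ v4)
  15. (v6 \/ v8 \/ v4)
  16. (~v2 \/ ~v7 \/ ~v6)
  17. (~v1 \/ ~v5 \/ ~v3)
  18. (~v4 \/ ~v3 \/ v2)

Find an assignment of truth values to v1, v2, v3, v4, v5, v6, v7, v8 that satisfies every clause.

v1=False  v2=True  v3=False  v4=False  v5=False  v6=False  v7=False  v8=True

v8 occurs only positively in the remaining clauses — set v8 = True.
Try v1 = False.
  then v7 is forced to False.
Set v2 = True and propagate.
The remaining clauses are satisfied by v3 = False, v4 = False, v5 = False, v6 = False.
Check each clause:
  1. (v3 \/ ~v1 \/ ~v4) — ~v4 is true.
  2. (~v4 \/ v2 \/ v1) — v2 is true.
  3. (~v7 \/ ~v2 \/ ~v1) — ~v7 is true.
  4. (~v1 \/ v7 \/ v3) — ~v1 is true.
  5. (~v3 \/ v8) — v8 is true.
  6. (v6 \/ v2 \/ ~v5) — v2 is true.
  7. (~v6 \/ ~v2 \/ v5) — ~v6 is true.
  8. (~v1 \/ ~v2 \/ v4) — ~v1 is true.
  9. (~v3 \/ v4 \/ ~v6) — ~v6 is true.
  10. (~v7 \/ v1) — ~v7 is true.
  11. (v8 \/ v1) — v8 is true.
  12. (v3 \/ ~v5 \/ v8) — v8 is true.
  13. (v1 \/ v6 \/ ~v4) — ~v4 is true.
  14. (v4 \/ v2) — v2 is true.
  15. (v8 \/ v6 \/ v4) — v8 is true.
  16. (~v7 \/ ~v2 \/ ~v6) — ~v7 is true.
  17. (~v3 \/ ~v1 \/ ~v5) — ~v5 is true.
  18. (~v4 \/ ~v3 \/ v2) — v2 is true.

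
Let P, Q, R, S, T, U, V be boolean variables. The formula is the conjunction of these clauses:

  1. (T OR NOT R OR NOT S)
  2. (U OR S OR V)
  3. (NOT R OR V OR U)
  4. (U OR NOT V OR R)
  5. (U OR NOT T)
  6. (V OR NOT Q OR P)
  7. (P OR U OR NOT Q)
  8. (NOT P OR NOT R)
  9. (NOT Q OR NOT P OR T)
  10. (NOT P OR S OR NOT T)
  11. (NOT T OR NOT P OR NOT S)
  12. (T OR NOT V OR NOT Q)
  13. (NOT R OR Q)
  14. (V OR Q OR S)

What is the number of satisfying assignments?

15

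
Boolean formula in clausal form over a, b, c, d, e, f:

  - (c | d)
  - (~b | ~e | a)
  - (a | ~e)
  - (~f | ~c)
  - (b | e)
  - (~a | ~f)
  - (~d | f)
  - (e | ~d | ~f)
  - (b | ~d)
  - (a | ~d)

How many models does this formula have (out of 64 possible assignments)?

Satisfying assignments:
  a=F b=T c=T d=F e=F f=F
  a=T b=F c=T d=F e=T f=F
  a=T b=T c=T d=F e=F f=F
  a=T b=T c=T d=F e=T f=F
Count: 4.

4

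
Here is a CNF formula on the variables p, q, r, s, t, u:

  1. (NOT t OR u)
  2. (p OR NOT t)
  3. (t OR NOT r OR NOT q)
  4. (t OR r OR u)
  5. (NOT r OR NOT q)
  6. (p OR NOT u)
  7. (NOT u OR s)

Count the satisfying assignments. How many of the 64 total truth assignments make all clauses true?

Split on t, then u.
  t=1, u=1: remaining (p,q,r,s) ∈ {(1,0,0,1); (1,0,1,1); (1,1,0,1)} — 3.
  t=1, u=0: a clause becomes empty — 0.
  t=0, u=1: remaining (p,q,r,s) ∈ {(1,0,0,1); (1,0,1,1); (1,1,0,1)} — 3.
  t=0, u=0: remaining (p,q,r,s) ∈ {(0,0,1,0); (0,0,1,1); (1,0,1,0); (1,0,1,1)} — 4.
Total: 3 + 0 + 3 + 4 = 10.

10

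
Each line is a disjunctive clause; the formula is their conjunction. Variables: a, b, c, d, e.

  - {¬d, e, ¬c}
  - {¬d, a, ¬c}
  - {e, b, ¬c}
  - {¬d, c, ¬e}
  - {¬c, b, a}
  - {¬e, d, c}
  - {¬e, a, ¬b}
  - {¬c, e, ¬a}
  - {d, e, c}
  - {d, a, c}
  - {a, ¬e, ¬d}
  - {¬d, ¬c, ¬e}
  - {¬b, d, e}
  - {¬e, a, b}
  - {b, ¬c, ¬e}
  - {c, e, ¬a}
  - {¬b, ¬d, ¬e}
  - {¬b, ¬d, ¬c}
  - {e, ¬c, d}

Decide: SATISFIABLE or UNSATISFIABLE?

SATISFIABLE

Branch on a: take a = True.
The remaining clauses are satisfied by b = True, c = True, d = False, e = True.
So a=T, b=T, c=T, d=F, e=T is a satisfying assignment.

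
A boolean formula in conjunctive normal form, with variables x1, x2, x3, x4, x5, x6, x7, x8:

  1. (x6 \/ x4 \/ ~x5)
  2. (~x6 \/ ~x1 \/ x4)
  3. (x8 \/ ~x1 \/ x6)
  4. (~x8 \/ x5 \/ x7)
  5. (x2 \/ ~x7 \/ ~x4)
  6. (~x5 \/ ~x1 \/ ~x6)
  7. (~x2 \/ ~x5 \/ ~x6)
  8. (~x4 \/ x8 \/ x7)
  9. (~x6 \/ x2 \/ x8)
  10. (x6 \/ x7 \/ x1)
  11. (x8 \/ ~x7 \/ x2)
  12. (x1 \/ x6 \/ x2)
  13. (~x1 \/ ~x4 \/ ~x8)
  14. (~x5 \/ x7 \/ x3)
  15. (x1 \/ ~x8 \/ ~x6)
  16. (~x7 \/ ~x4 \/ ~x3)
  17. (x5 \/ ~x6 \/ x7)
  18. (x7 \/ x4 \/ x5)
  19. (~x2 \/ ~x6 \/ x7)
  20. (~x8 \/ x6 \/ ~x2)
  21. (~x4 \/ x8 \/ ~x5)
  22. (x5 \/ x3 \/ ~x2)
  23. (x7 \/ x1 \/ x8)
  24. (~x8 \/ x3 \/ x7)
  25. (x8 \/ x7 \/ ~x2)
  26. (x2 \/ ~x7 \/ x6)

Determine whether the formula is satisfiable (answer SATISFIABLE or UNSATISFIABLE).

SATISFIABLE

Set x1 = False and propagate.
For the remaining variables, x2 = True, x3 = True, x4 = False, x5 = False, x6 = False, x7 = True, x8 = False works.
Every clause has at least one true literal under this assignment.
So x1=0, x2=1, x3=1, x4=0, x5=0, x6=0, x7=1, x8=0 is a satisfying assignment.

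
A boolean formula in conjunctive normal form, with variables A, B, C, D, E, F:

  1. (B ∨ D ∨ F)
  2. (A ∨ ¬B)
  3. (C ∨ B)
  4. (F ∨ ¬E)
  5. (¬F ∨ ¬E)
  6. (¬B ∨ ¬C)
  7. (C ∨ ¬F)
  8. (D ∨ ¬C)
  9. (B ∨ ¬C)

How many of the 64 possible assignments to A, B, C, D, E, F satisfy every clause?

2

Satisfying assignments:
  A=T B=T C=F D=F E=F F=F
  A=T B=T C=F D=T E=F F=F
Count: 2.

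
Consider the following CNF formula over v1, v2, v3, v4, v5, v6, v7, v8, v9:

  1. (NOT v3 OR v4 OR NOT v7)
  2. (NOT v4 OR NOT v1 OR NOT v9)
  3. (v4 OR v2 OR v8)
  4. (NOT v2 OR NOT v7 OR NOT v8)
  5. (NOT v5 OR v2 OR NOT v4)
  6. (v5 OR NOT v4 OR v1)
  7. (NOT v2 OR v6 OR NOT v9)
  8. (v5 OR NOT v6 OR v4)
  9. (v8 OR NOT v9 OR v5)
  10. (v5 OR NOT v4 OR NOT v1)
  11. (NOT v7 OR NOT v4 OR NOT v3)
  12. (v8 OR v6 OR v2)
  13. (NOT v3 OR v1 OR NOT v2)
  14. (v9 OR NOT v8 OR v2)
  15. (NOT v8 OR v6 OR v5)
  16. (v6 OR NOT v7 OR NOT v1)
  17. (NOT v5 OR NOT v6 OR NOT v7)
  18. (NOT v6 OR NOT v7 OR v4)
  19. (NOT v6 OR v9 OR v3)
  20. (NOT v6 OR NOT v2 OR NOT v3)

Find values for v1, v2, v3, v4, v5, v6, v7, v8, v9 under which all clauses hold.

v7 occurs only negated in the remaining clauses — set v7 = False.
Branch on v1: take v1 = False.
Try v2 = True.
  then v3 is forced to False.
For the remaining variables, v4 = False, v5 = True, v6 = False, v8 = True, v9 = False works.
Every clause has at least one true literal under this assignment.

v1=0  v2=1  v3=0  v4=0  v5=1  v6=0  v7=0  v8=1  v9=0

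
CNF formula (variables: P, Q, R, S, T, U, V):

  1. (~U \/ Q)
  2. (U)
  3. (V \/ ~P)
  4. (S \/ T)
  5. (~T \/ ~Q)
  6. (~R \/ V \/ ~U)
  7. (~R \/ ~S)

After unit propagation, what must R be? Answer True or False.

False

(U) stands alone — U = True.
(Q \/ ~U) with U = True leaves only Q, so Q = True.
From (~T \/ ~Q) and Q = True: T = False.
From (T \/ S) and T = False: S = True.
(~S \/ ~R) with S = True leaves only ~R, so R = False.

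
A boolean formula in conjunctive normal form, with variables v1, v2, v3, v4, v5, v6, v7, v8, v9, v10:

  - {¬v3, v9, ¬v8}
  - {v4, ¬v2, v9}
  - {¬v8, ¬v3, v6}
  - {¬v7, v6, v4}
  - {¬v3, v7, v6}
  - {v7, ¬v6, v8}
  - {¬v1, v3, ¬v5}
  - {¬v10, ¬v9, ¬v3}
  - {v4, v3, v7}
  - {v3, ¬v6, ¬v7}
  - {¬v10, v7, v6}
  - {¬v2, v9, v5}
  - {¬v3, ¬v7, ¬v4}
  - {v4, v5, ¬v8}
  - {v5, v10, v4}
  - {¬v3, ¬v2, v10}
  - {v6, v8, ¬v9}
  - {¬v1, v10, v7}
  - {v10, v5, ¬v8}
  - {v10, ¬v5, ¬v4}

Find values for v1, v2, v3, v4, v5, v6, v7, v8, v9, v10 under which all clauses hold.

v1=False, v2=True, v3=False, v4=True, v5=True, v6=False, v7=True, v8=False, v9=False, v10=True

Check each clause:
  1. {¬v8, ¬v3, v9} — ¬v8 is true.
  2. {v4, v9, ¬v2} — v4 is true.
  3. {v6, ¬v8, ¬v3} — ¬v8 is true.
  4. {v6, v4, ¬v7} — v4 is true.
  5. {v7, v6, ¬v3} — ¬v3 is true.
  6. {v7, ¬v6, v8} — ¬v6 is true.
  7. {¬v1, ¬v5, v3} — ¬v1 is true.
  8. {¬v3, ¬v9, ¬v10} — ¬v3 is true.
  9. {v4, v7, v3} — v4 is true.
  10. {v3, ¬v6, ¬v7} — ¬v6 is true.
  11. {v6, ¬v10, v7} — v7 is true.
  12. {¬v2, v9, v5} — v5 is true.
  13. {¬v4, ¬v3, ¬v7} — ¬v3 is true.
  14. {v4, v5, ¬v8} — ¬v8 is true.
  15. {v4, v10, v5} — v10 is true.
  16. {¬v2, ¬v3, v10} — v10 is true.
  17. {v8, ¬v9, v6} — ¬v9 is true.
  18. {¬v1, v7, v10} — v10 is true.
  19. {¬v8, v5, v10} — ¬v8 is true.
  20. {¬v4, v10, ¬v5} — v10 is true.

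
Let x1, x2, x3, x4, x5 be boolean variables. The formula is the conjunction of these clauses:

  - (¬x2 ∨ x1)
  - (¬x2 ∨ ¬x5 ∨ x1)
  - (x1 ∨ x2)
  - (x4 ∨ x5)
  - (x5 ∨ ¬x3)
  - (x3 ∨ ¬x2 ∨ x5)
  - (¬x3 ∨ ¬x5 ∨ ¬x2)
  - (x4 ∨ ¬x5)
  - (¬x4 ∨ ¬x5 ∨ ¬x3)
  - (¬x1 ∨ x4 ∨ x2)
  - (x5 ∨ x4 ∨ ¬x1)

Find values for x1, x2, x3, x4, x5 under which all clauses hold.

x1 = T, x2 = F, x3 = F, x4 = T, x5 = T

Try x1 = True.
Branch on x2: take x2 = False.
  then x4 is forced to True.
For the remaining variables, x3 = False, x5 = True works.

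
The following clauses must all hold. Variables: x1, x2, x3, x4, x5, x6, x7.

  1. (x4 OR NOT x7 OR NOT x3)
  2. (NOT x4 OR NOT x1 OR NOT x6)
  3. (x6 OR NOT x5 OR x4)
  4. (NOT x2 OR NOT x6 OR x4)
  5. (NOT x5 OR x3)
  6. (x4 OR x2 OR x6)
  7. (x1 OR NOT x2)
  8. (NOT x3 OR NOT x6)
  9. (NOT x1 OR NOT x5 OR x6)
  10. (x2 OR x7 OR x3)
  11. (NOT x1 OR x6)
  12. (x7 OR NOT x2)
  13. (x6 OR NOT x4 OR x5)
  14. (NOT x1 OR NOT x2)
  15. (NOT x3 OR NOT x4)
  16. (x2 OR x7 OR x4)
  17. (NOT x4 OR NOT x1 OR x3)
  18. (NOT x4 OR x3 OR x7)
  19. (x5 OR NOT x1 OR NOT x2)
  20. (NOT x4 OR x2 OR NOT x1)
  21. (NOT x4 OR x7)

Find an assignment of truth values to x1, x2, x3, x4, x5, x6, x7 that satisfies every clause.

x1=False, x2=False, x3=False, x4=False, x5=False, x6=True, x7=True

Branch on x1: take x1 = False.
  then x2 is forced to False.
The remaining clauses are satisfied by x3 = False, x4 = False, x5 = False, x6 = True, x7 = True.
Every clause has at least one true literal under this assignment.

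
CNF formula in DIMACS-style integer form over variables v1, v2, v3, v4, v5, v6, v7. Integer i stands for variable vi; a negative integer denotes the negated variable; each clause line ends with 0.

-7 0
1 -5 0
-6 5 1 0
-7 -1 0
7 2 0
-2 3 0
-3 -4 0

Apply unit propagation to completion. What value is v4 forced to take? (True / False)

(~v7) stands alone — v7 = False.
(v7 \/ v2) with v7 = False leaves only v2, so v2 = True.
From (v3 \/ ~v2) and v2 = True: v3 = True.
From (~v3 \/ ~v4) and v3 = True: v4 = False.

False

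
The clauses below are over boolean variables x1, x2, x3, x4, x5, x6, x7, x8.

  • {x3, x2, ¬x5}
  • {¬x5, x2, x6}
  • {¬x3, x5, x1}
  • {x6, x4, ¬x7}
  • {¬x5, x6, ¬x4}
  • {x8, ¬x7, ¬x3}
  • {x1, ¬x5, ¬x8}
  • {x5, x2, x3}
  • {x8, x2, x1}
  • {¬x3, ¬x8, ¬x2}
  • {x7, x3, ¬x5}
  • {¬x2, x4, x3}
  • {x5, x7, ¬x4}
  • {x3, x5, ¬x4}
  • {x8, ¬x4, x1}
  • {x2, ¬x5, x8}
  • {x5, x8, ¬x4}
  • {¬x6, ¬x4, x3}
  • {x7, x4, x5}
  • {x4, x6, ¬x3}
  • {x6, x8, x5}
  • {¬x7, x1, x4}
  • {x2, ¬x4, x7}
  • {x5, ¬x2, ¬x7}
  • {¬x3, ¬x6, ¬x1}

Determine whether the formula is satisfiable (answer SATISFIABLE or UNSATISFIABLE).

SATISFIABLE

Branch on x1: take x1 = True.
The remaining clauses are satisfied by x2 = False, x3 = True, x4 = True, x5 = False, x6 = False, x7 = True, x8 = True.
Every clause has at least one true literal under this assignment.
So x1=True, x2=False, x3=True, x4=True, x5=False, x6=False, x7=True, x8=True is a satisfying assignment.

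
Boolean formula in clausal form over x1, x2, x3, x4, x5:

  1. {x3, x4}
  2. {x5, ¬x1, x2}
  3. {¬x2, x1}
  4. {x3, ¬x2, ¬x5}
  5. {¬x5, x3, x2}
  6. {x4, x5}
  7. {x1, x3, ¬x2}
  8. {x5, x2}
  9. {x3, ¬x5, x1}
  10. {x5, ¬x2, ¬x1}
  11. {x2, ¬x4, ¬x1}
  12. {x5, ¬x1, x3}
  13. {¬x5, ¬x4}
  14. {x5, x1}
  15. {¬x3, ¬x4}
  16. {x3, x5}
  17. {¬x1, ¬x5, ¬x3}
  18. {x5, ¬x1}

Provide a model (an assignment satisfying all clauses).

x1=False, x2=False, x3=True, x4=False, x5=True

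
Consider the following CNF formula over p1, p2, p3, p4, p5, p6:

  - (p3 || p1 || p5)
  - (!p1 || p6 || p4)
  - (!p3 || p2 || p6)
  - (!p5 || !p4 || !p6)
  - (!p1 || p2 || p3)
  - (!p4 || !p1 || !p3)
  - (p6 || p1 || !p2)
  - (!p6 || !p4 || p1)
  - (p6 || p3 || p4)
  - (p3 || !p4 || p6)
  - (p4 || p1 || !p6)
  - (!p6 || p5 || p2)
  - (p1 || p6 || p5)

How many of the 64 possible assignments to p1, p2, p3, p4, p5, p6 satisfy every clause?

The models are:
  p1=1 p2=0 p3=1 p4=0 p5=1 p6=1
  p1=1 p2=1 p3=0 p4=0 p5=0 p6=1
  p1=1 p2=1 p3=0 p4=0 p5=1 p6=1
  p1=1 p2=1 p3=0 p4=1 p5=0 p6=1
  p1=1 p2=1 p3=1 p4=0 p5=0 p6=1
  p1=1 p2=1 p3=1 p4=0 p5=1 p6=1
Count: 6.

6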